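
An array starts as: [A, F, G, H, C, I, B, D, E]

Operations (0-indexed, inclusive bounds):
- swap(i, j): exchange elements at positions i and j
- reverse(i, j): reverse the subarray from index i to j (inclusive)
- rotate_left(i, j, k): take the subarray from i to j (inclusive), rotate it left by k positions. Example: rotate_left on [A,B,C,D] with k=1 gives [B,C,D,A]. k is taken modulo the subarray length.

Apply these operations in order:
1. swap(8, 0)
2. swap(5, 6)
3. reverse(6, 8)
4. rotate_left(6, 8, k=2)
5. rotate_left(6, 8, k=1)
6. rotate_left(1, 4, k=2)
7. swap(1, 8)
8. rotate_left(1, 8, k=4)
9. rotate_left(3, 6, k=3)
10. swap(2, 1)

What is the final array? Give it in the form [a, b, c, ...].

After 1 (swap(8, 0)): [E, F, G, H, C, I, B, D, A]
After 2 (swap(5, 6)): [E, F, G, H, C, B, I, D, A]
After 3 (reverse(6, 8)): [E, F, G, H, C, B, A, D, I]
After 4 (rotate_left(6, 8, k=2)): [E, F, G, H, C, B, I, A, D]
After 5 (rotate_left(6, 8, k=1)): [E, F, G, H, C, B, A, D, I]
After 6 (rotate_left(1, 4, k=2)): [E, H, C, F, G, B, A, D, I]
After 7 (swap(1, 8)): [E, I, C, F, G, B, A, D, H]
After 8 (rotate_left(1, 8, k=4)): [E, B, A, D, H, I, C, F, G]
After 9 (rotate_left(3, 6, k=3)): [E, B, A, C, D, H, I, F, G]
After 10 (swap(2, 1)): [E, A, B, C, D, H, I, F, G]

Answer: [E, A, B, C, D, H, I, F, G]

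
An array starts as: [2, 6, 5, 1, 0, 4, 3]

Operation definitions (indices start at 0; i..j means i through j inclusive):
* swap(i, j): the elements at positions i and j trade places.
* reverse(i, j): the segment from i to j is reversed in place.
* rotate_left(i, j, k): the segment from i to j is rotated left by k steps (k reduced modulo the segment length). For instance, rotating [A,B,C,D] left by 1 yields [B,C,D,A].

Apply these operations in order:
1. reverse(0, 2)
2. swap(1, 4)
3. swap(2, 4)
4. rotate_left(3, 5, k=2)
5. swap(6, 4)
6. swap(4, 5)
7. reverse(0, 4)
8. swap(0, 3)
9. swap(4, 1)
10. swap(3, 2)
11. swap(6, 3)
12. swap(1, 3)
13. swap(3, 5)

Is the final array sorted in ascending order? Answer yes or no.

Answer: yes

Derivation:
After 1 (reverse(0, 2)): [5, 6, 2, 1, 0, 4, 3]
After 2 (swap(1, 4)): [5, 0, 2, 1, 6, 4, 3]
After 3 (swap(2, 4)): [5, 0, 6, 1, 2, 4, 3]
After 4 (rotate_left(3, 5, k=2)): [5, 0, 6, 4, 1, 2, 3]
After 5 (swap(6, 4)): [5, 0, 6, 4, 3, 2, 1]
After 6 (swap(4, 5)): [5, 0, 6, 4, 2, 3, 1]
After 7 (reverse(0, 4)): [2, 4, 6, 0, 5, 3, 1]
After 8 (swap(0, 3)): [0, 4, 6, 2, 5, 3, 1]
After 9 (swap(4, 1)): [0, 5, 6, 2, 4, 3, 1]
After 10 (swap(3, 2)): [0, 5, 2, 6, 4, 3, 1]
After 11 (swap(6, 3)): [0, 5, 2, 1, 4, 3, 6]
After 12 (swap(1, 3)): [0, 1, 2, 5, 4, 3, 6]
After 13 (swap(3, 5)): [0, 1, 2, 3, 4, 5, 6]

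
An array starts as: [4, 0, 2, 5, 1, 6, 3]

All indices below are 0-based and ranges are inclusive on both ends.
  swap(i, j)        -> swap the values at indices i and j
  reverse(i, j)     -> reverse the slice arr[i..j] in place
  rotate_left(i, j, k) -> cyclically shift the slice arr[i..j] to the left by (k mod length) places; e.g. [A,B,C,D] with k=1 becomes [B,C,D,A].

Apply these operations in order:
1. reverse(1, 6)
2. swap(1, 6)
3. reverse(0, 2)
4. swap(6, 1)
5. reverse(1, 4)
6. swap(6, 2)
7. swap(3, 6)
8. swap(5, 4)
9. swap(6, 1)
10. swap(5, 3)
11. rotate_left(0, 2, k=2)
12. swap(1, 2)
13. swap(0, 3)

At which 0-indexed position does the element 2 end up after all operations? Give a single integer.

After 1 (reverse(1, 6)): [4, 3, 6, 1, 5, 2, 0]
After 2 (swap(1, 6)): [4, 0, 6, 1, 5, 2, 3]
After 3 (reverse(0, 2)): [6, 0, 4, 1, 5, 2, 3]
After 4 (swap(6, 1)): [6, 3, 4, 1, 5, 2, 0]
After 5 (reverse(1, 4)): [6, 5, 1, 4, 3, 2, 0]
After 6 (swap(6, 2)): [6, 5, 0, 4, 3, 2, 1]
After 7 (swap(3, 6)): [6, 5, 0, 1, 3, 2, 4]
After 8 (swap(5, 4)): [6, 5, 0, 1, 2, 3, 4]
After 9 (swap(6, 1)): [6, 4, 0, 1, 2, 3, 5]
After 10 (swap(5, 3)): [6, 4, 0, 3, 2, 1, 5]
After 11 (rotate_left(0, 2, k=2)): [0, 6, 4, 3, 2, 1, 5]
After 12 (swap(1, 2)): [0, 4, 6, 3, 2, 1, 5]
After 13 (swap(0, 3)): [3, 4, 6, 0, 2, 1, 5]

Answer: 4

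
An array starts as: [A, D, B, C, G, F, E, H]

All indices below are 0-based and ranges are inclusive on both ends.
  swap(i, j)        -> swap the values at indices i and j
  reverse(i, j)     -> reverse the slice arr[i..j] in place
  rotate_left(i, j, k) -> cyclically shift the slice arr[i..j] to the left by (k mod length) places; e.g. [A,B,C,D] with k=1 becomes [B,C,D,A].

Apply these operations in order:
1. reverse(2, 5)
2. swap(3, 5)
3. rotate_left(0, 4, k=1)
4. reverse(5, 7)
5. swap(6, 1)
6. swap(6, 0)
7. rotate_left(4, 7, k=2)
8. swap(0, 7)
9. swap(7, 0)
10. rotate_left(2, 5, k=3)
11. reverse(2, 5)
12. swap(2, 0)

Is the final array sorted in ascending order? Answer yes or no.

Answer: no

Derivation:
After 1 (reverse(2, 5)): [A, D, F, G, C, B, E, H]
After 2 (swap(3, 5)): [A, D, F, B, C, G, E, H]
After 3 (rotate_left(0, 4, k=1)): [D, F, B, C, A, G, E, H]
After 4 (reverse(5, 7)): [D, F, B, C, A, H, E, G]
After 5 (swap(6, 1)): [D, E, B, C, A, H, F, G]
After 6 (swap(6, 0)): [F, E, B, C, A, H, D, G]
After 7 (rotate_left(4, 7, k=2)): [F, E, B, C, D, G, A, H]
After 8 (swap(0, 7)): [H, E, B, C, D, G, A, F]
After 9 (swap(7, 0)): [F, E, B, C, D, G, A, H]
After 10 (rotate_left(2, 5, k=3)): [F, E, G, B, C, D, A, H]
After 11 (reverse(2, 5)): [F, E, D, C, B, G, A, H]
After 12 (swap(2, 0)): [D, E, F, C, B, G, A, H]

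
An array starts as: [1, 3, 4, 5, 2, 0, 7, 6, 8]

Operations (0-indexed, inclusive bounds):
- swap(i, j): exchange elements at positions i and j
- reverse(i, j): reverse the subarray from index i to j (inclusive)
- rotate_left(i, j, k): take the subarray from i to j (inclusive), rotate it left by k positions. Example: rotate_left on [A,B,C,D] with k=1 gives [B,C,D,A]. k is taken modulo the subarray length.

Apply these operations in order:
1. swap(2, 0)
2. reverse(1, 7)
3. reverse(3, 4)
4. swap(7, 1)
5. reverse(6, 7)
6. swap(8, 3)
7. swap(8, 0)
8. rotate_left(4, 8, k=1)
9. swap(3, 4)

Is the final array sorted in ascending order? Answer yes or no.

After 1 (swap(2, 0)): [4, 3, 1, 5, 2, 0, 7, 6, 8]
After 2 (reverse(1, 7)): [4, 6, 7, 0, 2, 5, 1, 3, 8]
After 3 (reverse(3, 4)): [4, 6, 7, 2, 0, 5, 1, 3, 8]
After 4 (swap(7, 1)): [4, 3, 7, 2, 0, 5, 1, 6, 8]
After 5 (reverse(6, 7)): [4, 3, 7, 2, 0, 5, 6, 1, 8]
After 6 (swap(8, 3)): [4, 3, 7, 8, 0, 5, 6, 1, 2]
After 7 (swap(8, 0)): [2, 3, 7, 8, 0, 5, 6, 1, 4]
After 8 (rotate_left(4, 8, k=1)): [2, 3, 7, 8, 5, 6, 1, 4, 0]
After 9 (swap(3, 4)): [2, 3, 7, 5, 8, 6, 1, 4, 0]

Answer: no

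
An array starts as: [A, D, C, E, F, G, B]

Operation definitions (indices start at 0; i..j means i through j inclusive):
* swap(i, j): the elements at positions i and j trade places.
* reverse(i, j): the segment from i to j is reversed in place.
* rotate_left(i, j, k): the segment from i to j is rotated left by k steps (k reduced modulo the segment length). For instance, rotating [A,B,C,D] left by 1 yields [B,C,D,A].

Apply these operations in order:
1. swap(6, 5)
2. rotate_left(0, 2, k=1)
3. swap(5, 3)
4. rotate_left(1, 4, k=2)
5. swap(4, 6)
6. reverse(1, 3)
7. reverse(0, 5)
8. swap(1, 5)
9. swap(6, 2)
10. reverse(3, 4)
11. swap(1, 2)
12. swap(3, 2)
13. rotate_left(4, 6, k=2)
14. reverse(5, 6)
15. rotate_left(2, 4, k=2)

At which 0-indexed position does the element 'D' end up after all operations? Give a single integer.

After 1 (swap(6, 5)): [A, D, C, E, F, B, G]
After 2 (rotate_left(0, 2, k=1)): [D, C, A, E, F, B, G]
After 3 (swap(5, 3)): [D, C, A, B, F, E, G]
After 4 (rotate_left(1, 4, k=2)): [D, B, F, C, A, E, G]
After 5 (swap(4, 6)): [D, B, F, C, G, E, A]
After 6 (reverse(1, 3)): [D, C, F, B, G, E, A]
After 7 (reverse(0, 5)): [E, G, B, F, C, D, A]
After 8 (swap(1, 5)): [E, D, B, F, C, G, A]
After 9 (swap(6, 2)): [E, D, A, F, C, G, B]
After 10 (reverse(3, 4)): [E, D, A, C, F, G, B]
After 11 (swap(1, 2)): [E, A, D, C, F, G, B]
After 12 (swap(3, 2)): [E, A, C, D, F, G, B]
After 13 (rotate_left(4, 6, k=2)): [E, A, C, D, B, F, G]
After 14 (reverse(5, 6)): [E, A, C, D, B, G, F]
After 15 (rotate_left(2, 4, k=2)): [E, A, B, C, D, G, F]

Answer: 4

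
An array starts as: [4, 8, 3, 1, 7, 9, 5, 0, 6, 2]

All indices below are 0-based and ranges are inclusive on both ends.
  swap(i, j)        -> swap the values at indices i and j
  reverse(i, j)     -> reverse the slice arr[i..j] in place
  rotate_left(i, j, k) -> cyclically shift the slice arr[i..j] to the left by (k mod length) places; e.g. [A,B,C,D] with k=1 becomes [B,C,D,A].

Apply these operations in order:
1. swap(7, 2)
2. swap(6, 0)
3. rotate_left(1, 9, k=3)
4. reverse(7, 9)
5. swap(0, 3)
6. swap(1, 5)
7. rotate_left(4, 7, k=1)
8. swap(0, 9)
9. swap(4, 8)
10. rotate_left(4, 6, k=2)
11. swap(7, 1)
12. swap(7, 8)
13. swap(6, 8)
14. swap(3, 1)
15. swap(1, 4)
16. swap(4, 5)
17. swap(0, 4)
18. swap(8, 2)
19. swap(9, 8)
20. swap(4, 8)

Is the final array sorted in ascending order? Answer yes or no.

After 1 (swap(7, 2)): [4, 8, 0, 1, 7, 9, 5, 3, 6, 2]
After 2 (swap(6, 0)): [5, 8, 0, 1, 7, 9, 4, 3, 6, 2]
After 3 (rotate_left(1, 9, k=3)): [5, 7, 9, 4, 3, 6, 2, 8, 0, 1]
After 4 (reverse(7, 9)): [5, 7, 9, 4, 3, 6, 2, 1, 0, 8]
After 5 (swap(0, 3)): [4, 7, 9, 5, 3, 6, 2, 1, 0, 8]
After 6 (swap(1, 5)): [4, 6, 9, 5, 3, 7, 2, 1, 0, 8]
After 7 (rotate_left(4, 7, k=1)): [4, 6, 9, 5, 7, 2, 1, 3, 0, 8]
After 8 (swap(0, 9)): [8, 6, 9, 5, 7, 2, 1, 3, 0, 4]
After 9 (swap(4, 8)): [8, 6, 9, 5, 0, 2, 1, 3, 7, 4]
After 10 (rotate_left(4, 6, k=2)): [8, 6, 9, 5, 1, 0, 2, 3, 7, 4]
After 11 (swap(7, 1)): [8, 3, 9, 5, 1, 0, 2, 6, 7, 4]
After 12 (swap(7, 8)): [8, 3, 9, 5, 1, 0, 2, 7, 6, 4]
After 13 (swap(6, 8)): [8, 3, 9, 5, 1, 0, 6, 7, 2, 4]
After 14 (swap(3, 1)): [8, 5, 9, 3, 1, 0, 6, 7, 2, 4]
After 15 (swap(1, 4)): [8, 1, 9, 3, 5, 0, 6, 7, 2, 4]
After 16 (swap(4, 5)): [8, 1, 9, 3, 0, 5, 6, 7, 2, 4]
After 17 (swap(0, 4)): [0, 1, 9, 3, 8, 5, 6, 7, 2, 4]
After 18 (swap(8, 2)): [0, 1, 2, 3, 8, 5, 6, 7, 9, 4]
After 19 (swap(9, 8)): [0, 1, 2, 3, 8, 5, 6, 7, 4, 9]
After 20 (swap(4, 8)): [0, 1, 2, 3, 4, 5, 6, 7, 8, 9]

Answer: yes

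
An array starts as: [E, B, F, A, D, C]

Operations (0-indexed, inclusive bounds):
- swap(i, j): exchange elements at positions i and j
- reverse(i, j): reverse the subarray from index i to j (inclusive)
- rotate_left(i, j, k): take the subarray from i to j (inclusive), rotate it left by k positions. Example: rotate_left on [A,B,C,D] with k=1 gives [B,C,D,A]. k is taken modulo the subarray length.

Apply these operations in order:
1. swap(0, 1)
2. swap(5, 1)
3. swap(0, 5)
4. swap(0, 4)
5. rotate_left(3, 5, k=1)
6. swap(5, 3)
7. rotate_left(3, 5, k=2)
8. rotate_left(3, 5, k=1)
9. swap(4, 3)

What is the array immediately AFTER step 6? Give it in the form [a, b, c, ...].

After 1 (swap(0, 1)): [B, E, F, A, D, C]
After 2 (swap(5, 1)): [B, C, F, A, D, E]
After 3 (swap(0, 5)): [E, C, F, A, D, B]
After 4 (swap(0, 4)): [D, C, F, A, E, B]
After 5 (rotate_left(3, 5, k=1)): [D, C, F, E, B, A]
After 6 (swap(5, 3)): [D, C, F, A, B, E]

Answer: [D, C, F, A, B, E]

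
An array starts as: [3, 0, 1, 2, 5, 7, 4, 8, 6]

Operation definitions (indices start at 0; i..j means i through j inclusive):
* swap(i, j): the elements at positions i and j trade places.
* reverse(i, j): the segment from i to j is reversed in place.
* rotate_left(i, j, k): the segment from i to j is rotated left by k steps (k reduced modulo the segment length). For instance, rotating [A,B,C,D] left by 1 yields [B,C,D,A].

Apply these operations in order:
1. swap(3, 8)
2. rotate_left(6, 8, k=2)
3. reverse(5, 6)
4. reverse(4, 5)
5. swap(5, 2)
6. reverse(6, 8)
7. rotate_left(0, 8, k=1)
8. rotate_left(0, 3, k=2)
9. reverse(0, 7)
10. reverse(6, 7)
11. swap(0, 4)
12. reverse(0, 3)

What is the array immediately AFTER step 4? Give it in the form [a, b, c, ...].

After 1 (swap(3, 8)): [3, 0, 1, 6, 5, 7, 4, 8, 2]
After 2 (rotate_left(6, 8, k=2)): [3, 0, 1, 6, 5, 7, 2, 4, 8]
After 3 (reverse(5, 6)): [3, 0, 1, 6, 5, 2, 7, 4, 8]
After 4 (reverse(4, 5)): [3, 0, 1, 6, 2, 5, 7, 4, 8]

Answer: [3, 0, 1, 6, 2, 5, 7, 4, 8]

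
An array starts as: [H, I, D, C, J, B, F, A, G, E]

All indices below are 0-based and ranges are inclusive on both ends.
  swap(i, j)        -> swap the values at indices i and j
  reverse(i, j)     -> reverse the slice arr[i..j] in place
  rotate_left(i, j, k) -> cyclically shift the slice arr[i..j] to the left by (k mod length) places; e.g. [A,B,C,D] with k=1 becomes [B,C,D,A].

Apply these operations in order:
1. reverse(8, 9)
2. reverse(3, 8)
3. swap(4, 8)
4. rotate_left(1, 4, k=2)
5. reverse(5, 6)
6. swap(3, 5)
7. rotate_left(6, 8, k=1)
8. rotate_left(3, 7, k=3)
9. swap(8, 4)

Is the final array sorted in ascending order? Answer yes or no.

Answer: no

Derivation:
After 1 (reverse(8, 9)): [H, I, D, C, J, B, F, A, E, G]
After 2 (reverse(3, 8)): [H, I, D, E, A, F, B, J, C, G]
After 3 (swap(4, 8)): [H, I, D, E, C, F, B, J, A, G]
After 4 (rotate_left(1, 4, k=2)): [H, E, C, I, D, F, B, J, A, G]
After 5 (reverse(5, 6)): [H, E, C, I, D, B, F, J, A, G]
After 6 (swap(3, 5)): [H, E, C, B, D, I, F, J, A, G]
After 7 (rotate_left(6, 8, k=1)): [H, E, C, B, D, I, J, A, F, G]
After 8 (rotate_left(3, 7, k=3)): [H, E, C, J, A, B, D, I, F, G]
After 9 (swap(8, 4)): [H, E, C, J, F, B, D, I, A, G]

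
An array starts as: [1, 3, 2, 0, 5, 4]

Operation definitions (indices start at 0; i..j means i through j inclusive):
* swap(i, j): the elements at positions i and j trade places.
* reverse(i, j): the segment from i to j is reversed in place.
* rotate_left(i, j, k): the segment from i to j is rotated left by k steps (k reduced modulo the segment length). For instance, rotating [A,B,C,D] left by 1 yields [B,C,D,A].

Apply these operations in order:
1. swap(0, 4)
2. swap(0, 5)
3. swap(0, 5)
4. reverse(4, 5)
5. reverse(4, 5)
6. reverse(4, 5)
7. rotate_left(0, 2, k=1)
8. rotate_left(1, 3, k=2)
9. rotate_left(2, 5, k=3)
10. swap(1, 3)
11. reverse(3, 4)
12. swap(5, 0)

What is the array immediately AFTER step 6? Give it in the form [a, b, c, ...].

After 1 (swap(0, 4)): [5, 3, 2, 0, 1, 4]
After 2 (swap(0, 5)): [4, 3, 2, 0, 1, 5]
After 3 (swap(0, 5)): [5, 3, 2, 0, 1, 4]
After 4 (reverse(4, 5)): [5, 3, 2, 0, 4, 1]
After 5 (reverse(4, 5)): [5, 3, 2, 0, 1, 4]
After 6 (reverse(4, 5)): [5, 3, 2, 0, 4, 1]

Answer: [5, 3, 2, 0, 4, 1]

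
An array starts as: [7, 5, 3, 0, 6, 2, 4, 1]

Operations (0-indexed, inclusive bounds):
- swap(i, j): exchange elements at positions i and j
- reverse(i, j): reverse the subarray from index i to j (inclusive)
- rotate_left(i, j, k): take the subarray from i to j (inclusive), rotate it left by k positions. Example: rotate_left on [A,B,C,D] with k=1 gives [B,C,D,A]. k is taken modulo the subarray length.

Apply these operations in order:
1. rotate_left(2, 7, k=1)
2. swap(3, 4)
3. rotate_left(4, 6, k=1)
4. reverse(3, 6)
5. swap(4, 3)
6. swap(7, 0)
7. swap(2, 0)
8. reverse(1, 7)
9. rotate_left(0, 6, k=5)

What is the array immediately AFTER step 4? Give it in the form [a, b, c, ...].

Answer: [7, 5, 0, 6, 1, 4, 2, 3]

Derivation:
After 1 (rotate_left(2, 7, k=1)): [7, 5, 0, 6, 2, 4, 1, 3]
After 2 (swap(3, 4)): [7, 5, 0, 2, 6, 4, 1, 3]
After 3 (rotate_left(4, 6, k=1)): [7, 5, 0, 2, 4, 1, 6, 3]
After 4 (reverse(3, 6)): [7, 5, 0, 6, 1, 4, 2, 3]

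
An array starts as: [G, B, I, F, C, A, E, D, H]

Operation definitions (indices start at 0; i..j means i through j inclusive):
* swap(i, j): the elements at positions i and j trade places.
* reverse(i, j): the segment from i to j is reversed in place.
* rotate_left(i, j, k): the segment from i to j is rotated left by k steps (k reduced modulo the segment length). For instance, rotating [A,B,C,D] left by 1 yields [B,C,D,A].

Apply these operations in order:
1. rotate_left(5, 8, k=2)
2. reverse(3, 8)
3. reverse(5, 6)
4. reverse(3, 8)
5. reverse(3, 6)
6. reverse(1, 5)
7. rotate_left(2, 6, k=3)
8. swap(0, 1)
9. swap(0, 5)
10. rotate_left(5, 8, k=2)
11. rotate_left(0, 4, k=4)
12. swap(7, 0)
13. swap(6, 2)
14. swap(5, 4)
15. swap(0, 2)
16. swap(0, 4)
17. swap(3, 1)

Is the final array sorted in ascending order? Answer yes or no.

Answer: yes

Derivation:
After 1 (rotate_left(5, 8, k=2)): [G, B, I, F, C, D, H, A, E]
After 2 (reverse(3, 8)): [G, B, I, E, A, H, D, C, F]
After 3 (reverse(5, 6)): [G, B, I, E, A, D, H, C, F]
After 4 (reverse(3, 8)): [G, B, I, F, C, H, D, A, E]
After 5 (reverse(3, 6)): [G, B, I, D, H, C, F, A, E]
After 6 (reverse(1, 5)): [G, C, H, D, I, B, F, A, E]
After 7 (rotate_left(2, 6, k=3)): [G, C, B, F, H, D, I, A, E]
After 8 (swap(0, 1)): [C, G, B, F, H, D, I, A, E]
After 9 (swap(0, 5)): [D, G, B, F, H, C, I, A, E]
After 10 (rotate_left(5, 8, k=2)): [D, G, B, F, H, A, E, C, I]
After 11 (rotate_left(0, 4, k=4)): [H, D, G, B, F, A, E, C, I]
After 12 (swap(7, 0)): [C, D, G, B, F, A, E, H, I]
After 13 (swap(6, 2)): [C, D, E, B, F, A, G, H, I]
After 14 (swap(5, 4)): [C, D, E, B, A, F, G, H, I]
After 15 (swap(0, 2)): [E, D, C, B, A, F, G, H, I]
After 16 (swap(0, 4)): [A, D, C, B, E, F, G, H, I]
After 17 (swap(3, 1)): [A, B, C, D, E, F, G, H, I]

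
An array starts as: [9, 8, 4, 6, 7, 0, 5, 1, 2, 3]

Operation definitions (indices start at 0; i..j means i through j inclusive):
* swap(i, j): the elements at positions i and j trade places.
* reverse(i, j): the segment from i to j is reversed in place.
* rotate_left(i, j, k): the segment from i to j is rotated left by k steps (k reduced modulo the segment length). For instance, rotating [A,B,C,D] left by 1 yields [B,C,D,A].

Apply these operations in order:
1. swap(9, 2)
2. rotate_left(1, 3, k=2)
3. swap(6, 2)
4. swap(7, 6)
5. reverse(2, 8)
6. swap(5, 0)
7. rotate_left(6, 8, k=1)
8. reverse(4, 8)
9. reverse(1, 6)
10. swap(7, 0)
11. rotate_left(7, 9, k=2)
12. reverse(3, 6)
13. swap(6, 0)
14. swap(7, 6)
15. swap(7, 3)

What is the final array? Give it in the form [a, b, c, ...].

Answer: [7, 3, 5, 9, 2, 8, 4, 6, 0, 1]

Derivation:
After 1 (swap(9, 2)): [9, 8, 3, 6, 7, 0, 5, 1, 2, 4]
After 2 (rotate_left(1, 3, k=2)): [9, 6, 8, 3, 7, 0, 5, 1, 2, 4]
After 3 (swap(6, 2)): [9, 6, 5, 3, 7, 0, 8, 1, 2, 4]
After 4 (swap(7, 6)): [9, 6, 5, 3, 7, 0, 1, 8, 2, 4]
After 5 (reverse(2, 8)): [9, 6, 2, 8, 1, 0, 7, 3, 5, 4]
After 6 (swap(5, 0)): [0, 6, 2, 8, 1, 9, 7, 3, 5, 4]
After 7 (rotate_left(6, 8, k=1)): [0, 6, 2, 8, 1, 9, 3, 5, 7, 4]
After 8 (reverse(4, 8)): [0, 6, 2, 8, 7, 5, 3, 9, 1, 4]
After 9 (reverse(1, 6)): [0, 3, 5, 7, 8, 2, 6, 9, 1, 4]
After 10 (swap(7, 0)): [9, 3, 5, 7, 8, 2, 6, 0, 1, 4]
After 11 (rotate_left(7, 9, k=2)): [9, 3, 5, 7, 8, 2, 6, 4, 0, 1]
After 12 (reverse(3, 6)): [9, 3, 5, 6, 2, 8, 7, 4, 0, 1]
After 13 (swap(6, 0)): [7, 3, 5, 6, 2, 8, 9, 4, 0, 1]
After 14 (swap(7, 6)): [7, 3, 5, 6, 2, 8, 4, 9, 0, 1]
After 15 (swap(7, 3)): [7, 3, 5, 9, 2, 8, 4, 6, 0, 1]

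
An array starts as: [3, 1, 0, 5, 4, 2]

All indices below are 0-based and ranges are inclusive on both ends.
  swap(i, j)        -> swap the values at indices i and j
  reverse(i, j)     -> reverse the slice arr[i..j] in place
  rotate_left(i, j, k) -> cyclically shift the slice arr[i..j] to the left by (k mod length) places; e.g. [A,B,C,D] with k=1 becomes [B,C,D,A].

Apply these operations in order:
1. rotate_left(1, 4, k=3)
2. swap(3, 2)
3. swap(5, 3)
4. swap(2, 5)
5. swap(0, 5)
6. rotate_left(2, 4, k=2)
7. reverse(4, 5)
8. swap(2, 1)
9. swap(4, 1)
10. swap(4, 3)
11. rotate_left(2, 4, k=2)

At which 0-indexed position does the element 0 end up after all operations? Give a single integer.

Answer: 0

Derivation:
After 1 (rotate_left(1, 4, k=3)): [3, 4, 1, 0, 5, 2]
After 2 (swap(3, 2)): [3, 4, 0, 1, 5, 2]
After 3 (swap(5, 3)): [3, 4, 0, 2, 5, 1]
After 4 (swap(2, 5)): [3, 4, 1, 2, 5, 0]
After 5 (swap(0, 5)): [0, 4, 1, 2, 5, 3]
After 6 (rotate_left(2, 4, k=2)): [0, 4, 5, 1, 2, 3]
After 7 (reverse(4, 5)): [0, 4, 5, 1, 3, 2]
After 8 (swap(2, 1)): [0, 5, 4, 1, 3, 2]
After 9 (swap(4, 1)): [0, 3, 4, 1, 5, 2]
After 10 (swap(4, 3)): [0, 3, 4, 5, 1, 2]
After 11 (rotate_left(2, 4, k=2)): [0, 3, 1, 4, 5, 2]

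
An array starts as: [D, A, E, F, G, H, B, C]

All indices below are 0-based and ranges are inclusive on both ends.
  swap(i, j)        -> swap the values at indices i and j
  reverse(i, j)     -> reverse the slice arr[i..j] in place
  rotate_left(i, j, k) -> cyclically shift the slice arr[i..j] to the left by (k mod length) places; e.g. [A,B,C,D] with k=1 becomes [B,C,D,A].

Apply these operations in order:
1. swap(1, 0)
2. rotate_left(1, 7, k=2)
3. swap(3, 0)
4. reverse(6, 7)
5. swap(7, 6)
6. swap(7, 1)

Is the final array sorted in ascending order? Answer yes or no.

Answer: no

Derivation:
After 1 (swap(1, 0)): [A, D, E, F, G, H, B, C]
After 2 (rotate_left(1, 7, k=2)): [A, F, G, H, B, C, D, E]
After 3 (swap(3, 0)): [H, F, G, A, B, C, D, E]
After 4 (reverse(6, 7)): [H, F, G, A, B, C, E, D]
After 5 (swap(7, 6)): [H, F, G, A, B, C, D, E]
After 6 (swap(7, 1)): [H, E, G, A, B, C, D, F]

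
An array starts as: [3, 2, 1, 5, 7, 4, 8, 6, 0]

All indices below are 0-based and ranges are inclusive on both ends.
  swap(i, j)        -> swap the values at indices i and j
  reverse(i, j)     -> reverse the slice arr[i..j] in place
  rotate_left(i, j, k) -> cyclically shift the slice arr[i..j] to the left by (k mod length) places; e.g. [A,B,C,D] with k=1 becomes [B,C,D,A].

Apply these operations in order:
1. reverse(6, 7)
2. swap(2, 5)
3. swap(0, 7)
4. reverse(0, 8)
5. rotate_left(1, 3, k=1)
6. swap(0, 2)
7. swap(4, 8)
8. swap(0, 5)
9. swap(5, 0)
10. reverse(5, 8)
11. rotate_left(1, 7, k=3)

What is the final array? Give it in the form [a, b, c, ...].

After 1 (reverse(6, 7)): [3, 2, 1, 5, 7, 4, 6, 8, 0]
After 2 (swap(2, 5)): [3, 2, 4, 5, 7, 1, 6, 8, 0]
After 3 (swap(0, 7)): [8, 2, 4, 5, 7, 1, 6, 3, 0]
After 4 (reverse(0, 8)): [0, 3, 6, 1, 7, 5, 4, 2, 8]
After 5 (rotate_left(1, 3, k=1)): [0, 6, 1, 3, 7, 5, 4, 2, 8]
After 6 (swap(0, 2)): [1, 6, 0, 3, 7, 5, 4, 2, 8]
After 7 (swap(4, 8)): [1, 6, 0, 3, 8, 5, 4, 2, 7]
After 8 (swap(0, 5)): [5, 6, 0, 3, 8, 1, 4, 2, 7]
After 9 (swap(5, 0)): [1, 6, 0, 3, 8, 5, 4, 2, 7]
After 10 (reverse(5, 8)): [1, 6, 0, 3, 8, 7, 2, 4, 5]
After 11 (rotate_left(1, 7, k=3)): [1, 8, 7, 2, 4, 6, 0, 3, 5]

Answer: [1, 8, 7, 2, 4, 6, 0, 3, 5]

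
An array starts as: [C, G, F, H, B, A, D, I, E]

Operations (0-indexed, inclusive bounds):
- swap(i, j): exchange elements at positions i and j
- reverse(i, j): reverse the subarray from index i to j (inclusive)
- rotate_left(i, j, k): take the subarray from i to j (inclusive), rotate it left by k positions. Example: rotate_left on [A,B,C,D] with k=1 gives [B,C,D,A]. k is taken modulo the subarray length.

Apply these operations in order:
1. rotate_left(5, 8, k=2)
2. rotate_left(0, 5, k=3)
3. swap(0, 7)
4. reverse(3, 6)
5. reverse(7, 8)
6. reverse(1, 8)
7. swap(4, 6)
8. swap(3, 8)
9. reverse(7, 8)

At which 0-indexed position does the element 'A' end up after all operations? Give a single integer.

After 1 (rotate_left(5, 8, k=2)): [C, G, F, H, B, I, E, A, D]
After 2 (rotate_left(0, 5, k=3)): [H, B, I, C, G, F, E, A, D]
After 3 (swap(0, 7)): [A, B, I, C, G, F, E, H, D]
After 4 (reverse(3, 6)): [A, B, I, E, F, G, C, H, D]
After 5 (reverse(7, 8)): [A, B, I, E, F, G, C, D, H]
After 6 (reverse(1, 8)): [A, H, D, C, G, F, E, I, B]
After 7 (swap(4, 6)): [A, H, D, C, E, F, G, I, B]
After 8 (swap(3, 8)): [A, H, D, B, E, F, G, I, C]
After 9 (reverse(7, 8)): [A, H, D, B, E, F, G, C, I]

Answer: 0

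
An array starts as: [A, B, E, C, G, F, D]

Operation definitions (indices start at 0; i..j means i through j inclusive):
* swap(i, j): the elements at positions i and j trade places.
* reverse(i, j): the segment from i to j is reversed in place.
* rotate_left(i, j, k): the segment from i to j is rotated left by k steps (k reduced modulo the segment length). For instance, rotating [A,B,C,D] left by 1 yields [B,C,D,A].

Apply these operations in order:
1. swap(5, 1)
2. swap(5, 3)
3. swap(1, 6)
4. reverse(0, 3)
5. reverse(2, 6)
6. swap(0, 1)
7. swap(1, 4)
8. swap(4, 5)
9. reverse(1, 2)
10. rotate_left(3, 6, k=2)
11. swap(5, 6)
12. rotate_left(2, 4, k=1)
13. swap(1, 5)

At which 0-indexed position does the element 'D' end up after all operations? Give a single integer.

Answer: 3

Derivation:
After 1 (swap(5, 1)): [A, F, E, C, G, B, D]
After 2 (swap(5, 3)): [A, F, E, B, G, C, D]
After 3 (swap(1, 6)): [A, D, E, B, G, C, F]
After 4 (reverse(0, 3)): [B, E, D, A, G, C, F]
After 5 (reverse(2, 6)): [B, E, F, C, G, A, D]
After 6 (swap(0, 1)): [E, B, F, C, G, A, D]
After 7 (swap(1, 4)): [E, G, F, C, B, A, D]
After 8 (swap(4, 5)): [E, G, F, C, A, B, D]
After 9 (reverse(1, 2)): [E, F, G, C, A, B, D]
After 10 (rotate_left(3, 6, k=2)): [E, F, G, B, D, C, A]
After 11 (swap(5, 6)): [E, F, G, B, D, A, C]
After 12 (rotate_left(2, 4, k=1)): [E, F, B, D, G, A, C]
After 13 (swap(1, 5)): [E, A, B, D, G, F, C]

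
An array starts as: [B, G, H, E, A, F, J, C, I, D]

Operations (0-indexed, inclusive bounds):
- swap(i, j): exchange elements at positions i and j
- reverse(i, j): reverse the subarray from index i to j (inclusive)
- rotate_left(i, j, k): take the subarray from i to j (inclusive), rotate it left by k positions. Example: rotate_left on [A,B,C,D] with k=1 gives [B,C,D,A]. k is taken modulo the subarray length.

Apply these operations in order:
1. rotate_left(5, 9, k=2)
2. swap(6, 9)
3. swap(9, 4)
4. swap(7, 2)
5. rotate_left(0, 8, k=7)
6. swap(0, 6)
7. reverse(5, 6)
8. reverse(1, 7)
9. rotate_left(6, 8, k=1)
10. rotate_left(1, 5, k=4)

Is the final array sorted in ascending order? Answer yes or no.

After 1 (rotate_left(5, 9, k=2)): [B, G, H, E, A, C, I, D, F, J]
After 2 (swap(6, 9)): [B, G, H, E, A, C, J, D, F, I]
After 3 (swap(9, 4)): [B, G, H, E, I, C, J, D, F, A]
After 4 (swap(7, 2)): [B, G, D, E, I, C, J, H, F, A]
After 5 (rotate_left(0, 8, k=7)): [H, F, B, G, D, E, I, C, J, A]
After 6 (swap(0, 6)): [I, F, B, G, D, E, H, C, J, A]
After 7 (reverse(5, 6)): [I, F, B, G, D, H, E, C, J, A]
After 8 (reverse(1, 7)): [I, C, E, H, D, G, B, F, J, A]
After 9 (rotate_left(6, 8, k=1)): [I, C, E, H, D, G, F, J, B, A]
After 10 (rotate_left(1, 5, k=4)): [I, G, C, E, H, D, F, J, B, A]

Answer: no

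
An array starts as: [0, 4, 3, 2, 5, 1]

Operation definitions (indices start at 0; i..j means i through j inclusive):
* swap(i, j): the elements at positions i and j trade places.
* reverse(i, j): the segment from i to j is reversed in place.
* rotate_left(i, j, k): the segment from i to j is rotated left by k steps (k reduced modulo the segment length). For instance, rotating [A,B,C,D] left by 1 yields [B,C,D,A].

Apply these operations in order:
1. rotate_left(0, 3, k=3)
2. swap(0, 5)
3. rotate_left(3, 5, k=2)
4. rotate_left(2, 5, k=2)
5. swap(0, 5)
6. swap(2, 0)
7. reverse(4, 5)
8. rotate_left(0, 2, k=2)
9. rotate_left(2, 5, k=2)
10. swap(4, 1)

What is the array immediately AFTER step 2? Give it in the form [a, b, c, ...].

Answer: [1, 0, 4, 3, 5, 2]

Derivation:
After 1 (rotate_left(0, 3, k=3)): [2, 0, 4, 3, 5, 1]
After 2 (swap(0, 5)): [1, 0, 4, 3, 5, 2]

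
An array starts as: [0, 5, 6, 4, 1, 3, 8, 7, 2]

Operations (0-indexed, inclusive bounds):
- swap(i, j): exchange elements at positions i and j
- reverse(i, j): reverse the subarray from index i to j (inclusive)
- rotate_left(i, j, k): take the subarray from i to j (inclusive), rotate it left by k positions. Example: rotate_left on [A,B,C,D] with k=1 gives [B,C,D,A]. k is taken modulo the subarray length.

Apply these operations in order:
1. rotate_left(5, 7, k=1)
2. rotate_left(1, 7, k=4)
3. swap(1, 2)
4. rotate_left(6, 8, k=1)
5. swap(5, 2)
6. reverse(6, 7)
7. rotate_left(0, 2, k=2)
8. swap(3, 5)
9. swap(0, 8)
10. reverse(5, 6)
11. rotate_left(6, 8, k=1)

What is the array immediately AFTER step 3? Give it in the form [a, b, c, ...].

After 1 (rotate_left(5, 7, k=1)): [0, 5, 6, 4, 1, 8, 7, 3, 2]
After 2 (rotate_left(1, 7, k=4)): [0, 8, 7, 3, 5, 6, 4, 1, 2]
After 3 (swap(1, 2)): [0, 7, 8, 3, 5, 6, 4, 1, 2]

Answer: [0, 7, 8, 3, 5, 6, 4, 1, 2]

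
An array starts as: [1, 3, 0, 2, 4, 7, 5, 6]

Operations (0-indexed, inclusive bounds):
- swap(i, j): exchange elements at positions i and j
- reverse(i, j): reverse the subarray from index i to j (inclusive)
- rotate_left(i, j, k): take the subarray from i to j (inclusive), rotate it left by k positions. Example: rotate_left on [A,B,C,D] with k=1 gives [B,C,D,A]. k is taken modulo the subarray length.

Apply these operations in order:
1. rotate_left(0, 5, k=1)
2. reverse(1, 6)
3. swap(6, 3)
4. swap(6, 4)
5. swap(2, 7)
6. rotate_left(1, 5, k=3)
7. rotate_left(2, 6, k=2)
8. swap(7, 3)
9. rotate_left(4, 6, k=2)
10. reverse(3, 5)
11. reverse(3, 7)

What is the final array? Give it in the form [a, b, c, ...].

After 1 (rotate_left(0, 5, k=1)): [3, 0, 2, 4, 7, 1, 5, 6]
After 2 (reverse(1, 6)): [3, 5, 1, 7, 4, 2, 0, 6]
After 3 (swap(6, 3)): [3, 5, 1, 0, 4, 2, 7, 6]
After 4 (swap(6, 4)): [3, 5, 1, 0, 7, 2, 4, 6]
After 5 (swap(2, 7)): [3, 5, 6, 0, 7, 2, 4, 1]
After 6 (rotate_left(1, 5, k=3)): [3, 7, 2, 5, 6, 0, 4, 1]
After 7 (rotate_left(2, 6, k=2)): [3, 7, 6, 0, 4, 2, 5, 1]
After 8 (swap(7, 3)): [3, 7, 6, 1, 4, 2, 5, 0]
After 9 (rotate_left(4, 6, k=2)): [3, 7, 6, 1, 5, 4, 2, 0]
After 10 (reverse(3, 5)): [3, 7, 6, 4, 5, 1, 2, 0]
After 11 (reverse(3, 7)): [3, 7, 6, 0, 2, 1, 5, 4]

Answer: [3, 7, 6, 0, 2, 1, 5, 4]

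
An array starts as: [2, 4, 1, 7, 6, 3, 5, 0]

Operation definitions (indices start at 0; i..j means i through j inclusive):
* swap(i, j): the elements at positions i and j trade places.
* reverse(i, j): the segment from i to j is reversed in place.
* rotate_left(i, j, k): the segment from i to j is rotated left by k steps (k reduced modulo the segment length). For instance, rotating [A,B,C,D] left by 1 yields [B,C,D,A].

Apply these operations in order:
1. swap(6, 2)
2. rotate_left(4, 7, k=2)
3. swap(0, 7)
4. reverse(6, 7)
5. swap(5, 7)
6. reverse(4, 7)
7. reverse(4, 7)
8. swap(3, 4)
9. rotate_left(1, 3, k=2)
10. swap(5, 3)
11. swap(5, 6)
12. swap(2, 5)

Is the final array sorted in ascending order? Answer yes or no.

Answer: no

Derivation:
After 1 (swap(6, 2)): [2, 4, 5, 7, 6, 3, 1, 0]
After 2 (rotate_left(4, 7, k=2)): [2, 4, 5, 7, 1, 0, 6, 3]
After 3 (swap(0, 7)): [3, 4, 5, 7, 1, 0, 6, 2]
After 4 (reverse(6, 7)): [3, 4, 5, 7, 1, 0, 2, 6]
After 5 (swap(5, 7)): [3, 4, 5, 7, 1, 6, 2, 0]
After 6 (reverse(4, 7)): [3, 4, 5, 7, 0, 2, 6, 1]
After 7 (reverse(4, 7)): [3, 4, 5, 7, 1, 6, 2, 0]
After 8 (swap(3, 4)): [3, 4, 5, 1, 7, 6, 2, 0]
After 9 (rotate_left(1, 3, k=2)): [3, 1, 4, 5, 7, 6, 2, 0]
After 10 (swap(5, 3)): [3, 1, 4, 6, 7, 5, 2, 0]
After 11 (swap(5, 6)): [3, 1, 4, 6, 7, 2, 5, 0]
After 12 (swap(2, 5)): [3, 1, 2, 6, 7, 4, 5, 0]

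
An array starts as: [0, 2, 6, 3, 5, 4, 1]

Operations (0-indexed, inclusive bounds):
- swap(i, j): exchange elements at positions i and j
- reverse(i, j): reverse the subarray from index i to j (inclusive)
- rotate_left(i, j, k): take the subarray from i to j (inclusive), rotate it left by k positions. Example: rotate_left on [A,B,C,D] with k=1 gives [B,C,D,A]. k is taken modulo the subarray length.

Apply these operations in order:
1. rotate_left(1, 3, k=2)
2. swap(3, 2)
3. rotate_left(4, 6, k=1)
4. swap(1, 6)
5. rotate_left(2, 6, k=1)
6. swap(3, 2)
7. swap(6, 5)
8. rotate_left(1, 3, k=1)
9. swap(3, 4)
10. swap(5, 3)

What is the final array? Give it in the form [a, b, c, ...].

Answer: [0, 4, 2, 6, 5, 1, 3]

Derivation:
After 1 (rotate_left(1, 3, k=2)): [0, 3, 2, 6, 5, 4, 1]
After 2 (swap(3, 2)): [0, 3, 6, 2, 5, 4, 1]
After 3 (rotate_left(4, 6, k=1)): [0, 3, 6, 2, 4, 1, 5]
After 4 (swap(1, 6)): [0, 5, 6, 2, 4, 1, 3]
After 5 (rotate_left(2, 6, k=1)): [0, 5, 2, 4, 1, 3, 6]
After 6 (swap(3, 2)): [0, 5, 4, 2, 1, 3, 6]
After 7 (swap(6, 5)): [0, 5, 4, 2, 1, 6, 3]
After 8 (rotate_left(1, 3, k=1)): [0, 4, 2, 5, 1, 6, 3]
After 9 (swap(3, 4)): [0, 4, 2, 1, 5, 6, 3]
After 10 (swap(5, 3)): [0, 4, 2, 6, 5, 1, 3]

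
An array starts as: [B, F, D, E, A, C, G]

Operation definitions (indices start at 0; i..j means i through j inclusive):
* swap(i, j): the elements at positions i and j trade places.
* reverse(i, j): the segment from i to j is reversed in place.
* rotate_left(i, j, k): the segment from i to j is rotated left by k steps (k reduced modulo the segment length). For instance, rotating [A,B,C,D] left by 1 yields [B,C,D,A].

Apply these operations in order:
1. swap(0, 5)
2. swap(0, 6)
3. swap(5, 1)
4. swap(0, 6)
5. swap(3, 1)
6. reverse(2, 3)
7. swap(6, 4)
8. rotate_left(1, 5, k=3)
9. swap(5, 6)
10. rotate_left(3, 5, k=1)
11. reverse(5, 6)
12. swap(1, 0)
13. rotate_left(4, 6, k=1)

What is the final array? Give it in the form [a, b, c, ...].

After 1 (swap(0, 5)): [C, F, D, E, A, B, G]
After 2 (swap(0, 6)): [G, F, D, E, A, B, C]
After 3 (swap(5, 1)): [G, B, D, E, A, F, C]
After 4 (swap(0, 6)): [C, B, D, E, A, F, G]
After 5 (swap(3, 1)): [C, E, D, B, A, F, G]
After 6 (reverse(2, 3)): [C, E, B, D, A, F, G]
After 7 (swap(6, 4)): [C, E, B, D, G, F, A]
After 8 (rotate_left(1, 5, k=3)): [C, G, F, E, B, D, A]
After 9 (swap(5, 6)): [C, G, F, E, B, A, D]
After 10 (rotate_left(3, 5, k=1)): [C, G, F, B, A, E, D]
After 11 (reverse(5, 6)): [C, G, F, B, A, D, E]
After 12 (swap(1, 0)): [G, C, F, B, A, D, E]
After 13 (rotate_left(4, 6, k=1)): [G, C, F, B, D, E, A]

Answer: [G, C, F, B, D, E, A]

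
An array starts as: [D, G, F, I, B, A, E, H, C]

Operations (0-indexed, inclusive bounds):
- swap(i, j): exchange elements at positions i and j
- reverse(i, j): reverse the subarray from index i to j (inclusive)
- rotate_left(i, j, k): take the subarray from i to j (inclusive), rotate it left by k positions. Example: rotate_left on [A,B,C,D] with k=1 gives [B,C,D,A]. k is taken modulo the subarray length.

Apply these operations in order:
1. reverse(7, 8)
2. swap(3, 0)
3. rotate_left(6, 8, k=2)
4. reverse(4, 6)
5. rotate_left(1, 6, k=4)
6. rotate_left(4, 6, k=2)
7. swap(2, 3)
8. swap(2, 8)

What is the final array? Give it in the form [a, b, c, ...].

Answer: [I, A, C, B, H, F, D, E, G]

Derivation:
After 1 (reverse(7, 8)): [D, G, F, I, B, A, E, C, H]
After 2 (swap(3, 0)): [I, G, F, D, B, A, E, C, H]
After 3 (rotate_left(6, 8, k=2)): [I, G, F, D, B, A, H, E, C]
After 4 (reverse(4, 6)): [I, G, F, D, H, A, B, E, C]
After 5 (rotate_left(1, 6, k=4)): [I, A, B, G, F, D, H, E, C]
After 6 (rotate_left(4, 6, k=2)): [I, A, B, G, H, F, D, E, C]
After 7 (swap(2, 3)): [I, A, G, B, H, F, D, E, C]
After 8 (swap(2, 8)): [I, A, C, B, H, F, D, E, G]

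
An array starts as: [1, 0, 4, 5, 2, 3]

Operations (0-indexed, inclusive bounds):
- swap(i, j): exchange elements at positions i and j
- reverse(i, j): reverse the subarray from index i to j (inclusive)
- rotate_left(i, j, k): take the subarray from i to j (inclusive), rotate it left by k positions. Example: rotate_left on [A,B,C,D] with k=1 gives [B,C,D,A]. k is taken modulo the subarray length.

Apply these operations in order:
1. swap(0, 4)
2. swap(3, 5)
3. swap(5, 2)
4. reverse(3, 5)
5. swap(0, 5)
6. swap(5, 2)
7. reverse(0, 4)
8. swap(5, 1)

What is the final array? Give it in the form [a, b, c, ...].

Answer: [1, 5, 2, 0, 3, 4]

Derivation:
After 1 (swap(0, 4)): [2, 0, 4, 5, 1, 3]
After 2 (swap(3, 5)): [2, 0, 4, 3, 1, 5]
After 3 (swap(5, 2)): [2, 0, 5, 3, 1, 4]
After 4 (reverse(3, 5)): [2, 0, 5, 4, 1, 3]
After 5 (swap(0, 5)): [3, 0, 5, 4, 1, 2]
After 6 (swap(5, 2)): [3, 0, 2, 4, 1, 5]
After 7 (reverse(0, 4)): [1, 4, 2, 0, 3, 5]
After 8 (swap(5, 1)): [1, 5, 2, 0, 3, 4]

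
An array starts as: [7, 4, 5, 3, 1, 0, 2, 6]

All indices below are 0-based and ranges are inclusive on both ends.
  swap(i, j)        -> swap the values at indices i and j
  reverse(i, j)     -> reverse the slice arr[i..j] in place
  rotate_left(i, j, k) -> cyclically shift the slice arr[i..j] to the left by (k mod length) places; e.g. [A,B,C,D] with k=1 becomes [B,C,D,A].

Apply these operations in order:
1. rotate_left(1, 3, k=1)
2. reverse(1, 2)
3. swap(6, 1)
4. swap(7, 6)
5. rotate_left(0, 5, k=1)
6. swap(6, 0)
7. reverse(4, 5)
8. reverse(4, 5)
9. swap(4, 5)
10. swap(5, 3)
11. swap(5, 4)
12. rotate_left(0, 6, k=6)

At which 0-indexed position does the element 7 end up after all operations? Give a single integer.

After 1 (rotate_left(1, 3, k=1)): [7, 5, 3, 4, 1, 0, 2, 6]
After 2 (reverse(1, 2)): [7, 3, 5, 4, 1, 0, 2, 6]
After 3 (swap(6, 1)): [7, 2, 5, 4, 1, 0, 3, 6]
After 4 (swap(7, 6)): [7, 2, 5, 4, 1, 0, 6, 3]
After 5 (rotate_left(0, 5, k=1)): [2, 5, 4, 1, 0, 7, 6, 3]
After 6 (swap(6, 0)): [6, 5, 4, 1, 0, 7, 2, 3]
After 7 (reverse(4, 5)): [6, 5, 4, 1, 7, 0, 2, 3]
After 8 (reverse(4, 5)): [6, 5, 4, 1, 0, 7, 2, 3]
After 9 (swap(4, 5)): [6, 5, 4, 1, 7, 0, 2, 3]
After 10 (swap(5, 3)): [6, 5, 4, 0, 7, 1, 2, 3]
After 11 (swap(5, 4)): [6, 5, 4, 0, 1, 7, 2, 3]
After 12 (rotate_left(0, 6, k=6)): [2, 6, 5, 4, 0, 1, 7, 3]

Answer: 6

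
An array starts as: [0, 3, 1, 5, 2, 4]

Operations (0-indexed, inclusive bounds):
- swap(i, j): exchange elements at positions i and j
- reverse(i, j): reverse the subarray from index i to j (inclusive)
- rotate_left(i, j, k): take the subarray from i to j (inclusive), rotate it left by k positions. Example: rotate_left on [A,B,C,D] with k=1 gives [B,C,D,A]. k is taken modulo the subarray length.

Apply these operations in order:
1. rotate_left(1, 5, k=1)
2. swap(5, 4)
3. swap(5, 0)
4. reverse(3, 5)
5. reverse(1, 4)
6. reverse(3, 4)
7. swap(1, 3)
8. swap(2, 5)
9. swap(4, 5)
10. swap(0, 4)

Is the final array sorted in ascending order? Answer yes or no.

After 1 (rotate_left(1, 5, k=1)): [0, 1, 5, 2, 4, 3]
After 2 (swap(5, 4)): [0, 1, 5, 2, 3, 4]
After 3 (swap(5, 0)): [4, 1, 5, 2, 3, 0]
After 4 (reverse(3, 5)): [4, 1, 5, 0, 3, 2]
After 5 (reverse(1, 4)): [4, 3, 0, 5, 1, 2]
After 6 (reverse(3, 4)): [4, 3, 0, 1, 5, 2]
After 7 (swap(1, 3)): [4, 1, 0, 3, 5, 2]
After 8 (swap(2, 5)): [4, 1, 2, 3, 5, 0]
After 9 (swap(4, 5)): [4, 1, 2, 3, 0, 5]
After 10 (swap(0, 4)): [0, 1, 2, 3, 4, 5]

Answer: yes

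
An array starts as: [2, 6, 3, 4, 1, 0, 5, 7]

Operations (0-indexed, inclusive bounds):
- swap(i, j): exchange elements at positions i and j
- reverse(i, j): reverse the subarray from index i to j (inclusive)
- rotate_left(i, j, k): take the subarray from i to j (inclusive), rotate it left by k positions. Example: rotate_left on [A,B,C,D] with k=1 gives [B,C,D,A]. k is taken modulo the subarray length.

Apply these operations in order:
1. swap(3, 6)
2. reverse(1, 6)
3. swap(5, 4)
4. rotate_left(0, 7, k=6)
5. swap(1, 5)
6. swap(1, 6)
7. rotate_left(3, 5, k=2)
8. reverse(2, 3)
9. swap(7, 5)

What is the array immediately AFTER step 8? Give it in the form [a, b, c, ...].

After 1 (swap(3, 6)): [2, 6, 3, 5, 1, 0, 4, 7]
After 2 (reverse(1, 6)): [2, 4, 0, 1, 5, 3, 6, 7]
After 3 (swap(5, 4)): [2, 4, 0, 1, 3, 5, 6, 7]
After 4 (rotate_left(0, 7, k=6)): [6, 7, 2, 4, 0, 1, 3, 5]
After 5 (swap(1, 5)): [6, 1, 2, 4, 0, 7, 3, 5]
After 6 (swap(1, 6)): [6, 3, 2, 4, 0, 7, 1, 5]
After 7 (rotate_left(3, 5, k=2)): [6, 3, 2, 7, 4, 0, 1, 5]
After 8 (reverse(2, 3)): [6, 3, 7, 2, 4, 0, 1, 5]

Answer: [6, 3, 7, 2, 4, 0, 1, 5]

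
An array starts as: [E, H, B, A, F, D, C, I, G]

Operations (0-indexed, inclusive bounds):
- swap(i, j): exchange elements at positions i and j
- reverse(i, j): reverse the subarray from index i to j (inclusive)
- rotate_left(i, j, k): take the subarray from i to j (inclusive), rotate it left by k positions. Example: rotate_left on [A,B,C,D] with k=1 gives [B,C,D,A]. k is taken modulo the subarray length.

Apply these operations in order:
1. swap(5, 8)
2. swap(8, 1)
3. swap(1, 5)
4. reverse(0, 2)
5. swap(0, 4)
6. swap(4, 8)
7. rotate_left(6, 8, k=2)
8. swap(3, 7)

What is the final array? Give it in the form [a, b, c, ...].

After 1 (swap(5, 8)): [E, H, B, A, F, G, C, I, D]
After 2 (swap(8, 1)): [E, D, B, A, F, G, C, I, H]
After 3 (swap(1, 5)): [E, G, B, A, F, D, C, I, H]
After 4 (reverse(0, 2)): [B, G, E, A, F, D, C, I, H]
After 5 (swap(0, 4)): [F, G, E, A, B, D, C, I, H]
After 6 (swap(4, 8)): [F, G, E, A, H, D, C, I, B]
After 7 (rotate_left(6, 8, k=2)): [F, G, E, A, H, D, B, C, I]
After 8 (swap(3, 7)): [F, G, E, C, H, D, B, A, I]

Answer: [F, G, E, C, H, D, B, A, I]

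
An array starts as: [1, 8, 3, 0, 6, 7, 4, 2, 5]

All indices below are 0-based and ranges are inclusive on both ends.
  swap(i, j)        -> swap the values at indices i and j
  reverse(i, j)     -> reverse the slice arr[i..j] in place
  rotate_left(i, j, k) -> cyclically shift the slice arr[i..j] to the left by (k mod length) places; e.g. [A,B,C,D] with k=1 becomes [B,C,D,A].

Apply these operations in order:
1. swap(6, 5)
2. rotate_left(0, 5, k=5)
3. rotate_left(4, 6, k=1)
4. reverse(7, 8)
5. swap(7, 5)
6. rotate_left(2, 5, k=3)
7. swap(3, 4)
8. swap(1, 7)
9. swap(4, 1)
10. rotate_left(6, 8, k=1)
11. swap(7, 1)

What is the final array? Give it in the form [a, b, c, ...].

Answer: [4, 2, 5, 3, 7, 6, 1, 8, 0]

Derivation:
After 1 (swap(6, 5)): [1, 8, 3, 0, 6, 4, 7, 2, 5]
After 2 (rotate_left(0, 5, k=5)): [4, 1, 8, 3, 0, 6, 7, 2, 5]
After 3 (rotate_left(4, 6, k=1)): [4, 1, 8, 3, 6, 7, 0, 2, 5]
After 4 (reverse(7, 8)): [4, 1, 8, 3, 6, 7, 0, 5, 2]
After 5 (swap(7, 5)): [4, 1, 8, 3, 6, 5, 0, 7, 2]
After 6 (rotate_left(2, 5, k=3)): [4, 1, 5, 8, 3, 6, 0, 7, 2]
After 7 (swap(3, 4)): [4, 1, 5, 3, 8, 6, 0, 7, 2]
After 8 (swap(1, 7)): [4, 7, 5, 3, 8, 6, 0, 1, 2]
After 9 (swap(4, 1)): [4, 8, 5, 3, 7, 6, 0, 1, 2]
After 10 (rotate_left(6, 8, k=1)): [4, 8, 5, 3, 7, 6, 1, 2, 0]
After 11 (swap(7, 1)): [4, 2, 5, 3, 7, 6, 1, 8, 0]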